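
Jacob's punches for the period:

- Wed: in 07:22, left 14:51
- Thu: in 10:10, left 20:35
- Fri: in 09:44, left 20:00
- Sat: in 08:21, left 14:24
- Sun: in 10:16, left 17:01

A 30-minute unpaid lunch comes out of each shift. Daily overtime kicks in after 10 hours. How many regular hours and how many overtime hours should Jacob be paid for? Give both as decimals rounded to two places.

Regular 38.47 hours, overtime 0.00 hours

Wed: 07:22–14:51 = 7 h 29 min; less 30 min break → 6 h 59 min
Thu: 10:10–20:35 = 10 h 25 min; less 30 min break → 9 h 55 min
Fri: 09:44–20:00 = 10 h 16 min; less 30 min break → 9 h 46 min
Sat: 08:21–14:24 = 6 h 3 min; less 30 min break → 5 h 33 min
Sun: 10:16–17:01 = 6 h 45 min; less 30 min break → 6 h 15 min
Wed reg 6 h 59 min / OT 0 h 0 min; Thu reg 9 h 55 min / OT 0 h 0 min; Fri reg 9 h 46 min / OT 0 h 0 min; Sat reg 5 h 33 min / OT 0 h 0 min; Sun reg 6 h 15 min / OT 0 h 0 min.
Totals: regular 38 h 28 min, overtime 0 h 0 min.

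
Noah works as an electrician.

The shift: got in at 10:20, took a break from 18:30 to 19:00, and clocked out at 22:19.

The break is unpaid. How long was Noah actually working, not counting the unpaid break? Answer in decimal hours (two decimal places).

The shift: 10:20–22:19 = 11 h 59 min; less 30 min break → 11 h 29 min

11.48 hours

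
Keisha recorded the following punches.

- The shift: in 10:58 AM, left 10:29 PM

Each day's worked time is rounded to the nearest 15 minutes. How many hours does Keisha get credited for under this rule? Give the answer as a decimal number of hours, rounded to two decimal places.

11.50 hours

The shift: 10:58 AM–10:29 PM = 11 h 31 min → rounds to 11 h 30 min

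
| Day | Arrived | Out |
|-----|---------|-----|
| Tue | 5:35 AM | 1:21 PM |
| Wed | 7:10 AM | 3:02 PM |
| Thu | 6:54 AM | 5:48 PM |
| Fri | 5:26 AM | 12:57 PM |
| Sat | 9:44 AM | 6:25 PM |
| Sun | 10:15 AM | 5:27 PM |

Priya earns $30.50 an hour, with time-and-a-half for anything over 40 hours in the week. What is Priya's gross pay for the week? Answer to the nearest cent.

$1674.45

Tue: 5:35 AM–1:21 PM = 7 h 46 min
Wed: 7:10 AM–3:02 PM = 7 h 52 min
Thu: 6:54 AM–5:48 PM = 10 h 54 min
Fri: 5:26 AM–12:57 PM = 7 h 31 min
Sat: 9:44 AM–6:25 PM = 8 h 41 min
Sun: 10:15 AM–5:27 PM = 7 h 12 min
Total worked: 49 h 56 min = 2996 min.
Regular 40 h 0 min = 2400 min at $30.50/h; overtime 9 h 56 min = 596 min at $45.75/h.
Pay = (2400 × $30.50 + 596 × $45.75) ÷ 60 = $1674.45.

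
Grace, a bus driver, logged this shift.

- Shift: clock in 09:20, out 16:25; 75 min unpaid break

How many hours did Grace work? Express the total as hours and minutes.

5 h 50 min

Shift: 09:20–16:25 = 7 h 5 min; less 75 min break → 5 h 50 min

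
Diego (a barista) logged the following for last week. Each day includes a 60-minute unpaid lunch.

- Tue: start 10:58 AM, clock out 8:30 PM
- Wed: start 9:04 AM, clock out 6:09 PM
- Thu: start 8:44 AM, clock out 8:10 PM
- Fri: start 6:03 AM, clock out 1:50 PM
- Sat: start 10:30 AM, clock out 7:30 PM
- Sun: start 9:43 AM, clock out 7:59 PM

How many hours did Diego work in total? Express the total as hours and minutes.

51 h 6 min

Tue: 10:58 AM–8:30 PM = 9 h 32 min; less 60 min break → 8 h 32 min
Wed: 9:04 AM–6:09 PM = 9 h 5 min; less 60 min break → 8 h 5 min
Thu: 8:44 AM–8:10 PM = 11 h 26 min; less 60 min break → 10 h 26 min
Fri: 6:03 AM–1:50 PM = 7 h 47 min; less 60 min break → 6 h 47 min
Sat: 10:30 AM–7:30 PM = 9 h 0 min; less 60 min break → 8 h 0 min
Sun: 9:43 AM–7:59 PM = 10 h 16 min; less 60 min break → 9 h 16 min
Total: 8 h 32 min + 8 h 5 min + 10 h 26 min + 6 h 47 min + 8 h 0 min + 9 h 16 min = 51 h 6 min.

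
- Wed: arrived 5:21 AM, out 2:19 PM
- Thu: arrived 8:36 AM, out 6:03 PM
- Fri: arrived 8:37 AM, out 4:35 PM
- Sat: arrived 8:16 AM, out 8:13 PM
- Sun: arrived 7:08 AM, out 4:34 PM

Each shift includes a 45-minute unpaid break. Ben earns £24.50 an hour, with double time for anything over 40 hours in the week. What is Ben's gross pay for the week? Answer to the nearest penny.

£1176.82

Wed: 5:21 AM–2:19 PM = 8 h 58 min; less 45 min break → 8 h 13 min
Thu: 8:36 AM–6:03 PM = 9 h 27 min; less 45 min break → 8 h 42 min
Fri: 8:37 AM–4:35 PM = 7 h 58 min; less 45 min break → 7 h 13 min
Sat: 8:16 AM–8:13 PM = 11 h 57 min; less 45 min break → 11 h 12 min
Sun: 7:08 AM–4:34 PM = 9 h 26 min; less 45 min break → 8 h 41 min
Total worked: 44 h 1 min = 2641 min.
Regular 40 h 0 min = 2400 min at £24.50/h; overtime 4 h 1 min = 241 min at £49.00/h.
Pay = (2400 × £24.50 + 241 × £49.00) ÷ 60 = £1176.82.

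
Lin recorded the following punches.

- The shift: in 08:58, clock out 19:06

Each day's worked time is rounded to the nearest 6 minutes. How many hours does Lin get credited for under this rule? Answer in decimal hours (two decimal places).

10.10 hours

The shift: 08:58–19:06 = 10 h 8 min → rounds to 10 h 6 min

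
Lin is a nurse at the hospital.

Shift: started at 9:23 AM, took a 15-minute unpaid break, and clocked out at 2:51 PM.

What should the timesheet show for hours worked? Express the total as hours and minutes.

5 h 13 min

Shift: 9:23 AM–2:51 PM = 5 h 28 min; less 15 min break → 5 h 13 min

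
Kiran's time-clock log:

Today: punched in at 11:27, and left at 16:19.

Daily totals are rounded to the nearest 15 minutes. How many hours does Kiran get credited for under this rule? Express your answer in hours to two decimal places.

4.75 hours

Today: 11:27–16:19 = 4 h 52 min → rounds to 4 h 45 min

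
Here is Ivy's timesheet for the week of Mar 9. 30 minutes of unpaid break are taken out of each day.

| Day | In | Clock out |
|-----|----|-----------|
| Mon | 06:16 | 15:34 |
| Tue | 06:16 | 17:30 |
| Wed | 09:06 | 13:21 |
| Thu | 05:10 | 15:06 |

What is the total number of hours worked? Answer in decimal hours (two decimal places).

32.72 hours

Mon: 06:16–15:34 = 9 h 18 min; less 30 min break → 8 h 48 min
Tue: 06:16–17:30 = 11 h 14 min; less 30 min break → 10 h 44 min
Wed: 09:06–13:21 = 4 h 15 min; less 30 min break → 3 h 45 min
Thu: 05:10–15:06 = 9 h 56 min; less 30 min break → 9 h 26 min
Total: 8 h 48 min + 10 h 44 min + 3 h 45 min + 9 h 26 min = 32 h 43 min.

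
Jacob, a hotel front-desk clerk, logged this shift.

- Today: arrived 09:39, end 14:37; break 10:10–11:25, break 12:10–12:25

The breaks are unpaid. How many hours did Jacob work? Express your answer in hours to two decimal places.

3.47 hours

Today: 09:39–14:37 = 4 h 58 min; less 90 min break → 3 h 28 min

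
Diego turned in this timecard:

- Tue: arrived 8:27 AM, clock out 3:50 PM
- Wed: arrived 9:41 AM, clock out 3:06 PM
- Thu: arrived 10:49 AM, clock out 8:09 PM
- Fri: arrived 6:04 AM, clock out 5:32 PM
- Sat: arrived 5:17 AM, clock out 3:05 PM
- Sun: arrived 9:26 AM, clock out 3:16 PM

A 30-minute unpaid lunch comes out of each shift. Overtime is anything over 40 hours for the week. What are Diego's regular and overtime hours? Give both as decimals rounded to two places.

Regular 40.00 hours, overtime 6.23 hours

Tue: 8:27 AM–3:50 PM = 7 h 23 min; less 30 min break → 6 h 53 min
Wed: 9:41 AM–3:06 PM = 5 h 25 min; less 30 min break → 4 h 55 min
Thu: 10:49 AM–8:09 PM = 9 h 20 min; less 30 min break → 8 h 50 min
Fri: 6:04 AM–5:32 PM = 11 h 28 min; less 30 min break → 10 h 58 min
Sat: 5:17 AM–3:05 PM = 9 h 48 min; less 30 min break → 9 h 18 min
Sun: 9:26 AM–3:16 PM = 5 h 50 min; less 30 min break → 5 h 20 min
Total worked: 46 h 14 min = 46.23 h.
Threshold 40 h → overtime 6 h 14 min, regular 40 h 0 min.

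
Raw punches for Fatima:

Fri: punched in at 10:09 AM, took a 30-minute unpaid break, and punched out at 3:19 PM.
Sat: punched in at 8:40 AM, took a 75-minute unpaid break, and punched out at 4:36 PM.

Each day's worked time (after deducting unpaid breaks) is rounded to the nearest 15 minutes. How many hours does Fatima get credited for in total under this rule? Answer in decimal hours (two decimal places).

11.50 hours

Fri: 10:09 AM–3:19 PM = 5 h 10 min − 30 min = 4 h 40 min → rounds to 4 h 45 min
Sat: 8:40 AM–4:36 PM = 7 h 56 min − 75 min = 6 h 41 min → rounds to 6 h 45 min
Total credited: 11 h 30 min.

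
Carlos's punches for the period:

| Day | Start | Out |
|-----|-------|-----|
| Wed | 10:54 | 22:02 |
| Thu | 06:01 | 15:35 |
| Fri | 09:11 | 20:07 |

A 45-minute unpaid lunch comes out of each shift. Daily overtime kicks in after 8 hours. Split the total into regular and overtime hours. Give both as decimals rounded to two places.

Wed: 10:54–22:02 = 11 h 8 min; less 45 min break → 10 h 23 min
Thu: 06:01–15:35 = 9 h 34 min; less 45 min break → 8 h 49 min
Fri: 09:11–20:07 = 10 h 56 min; less 45 min break → 10 h 11 min
Wed reg 8 h 0 min / OT 2 h 23 min; Thu reg 8 h 0 min / OT 0 h 49 min; Fri reg 8 h 0 min / OT 2 h 11 min.
Totals: regular 24 h 0 min, overtime 5 h 23 min.

Regular 24.00 hours, overtime 5.38 hours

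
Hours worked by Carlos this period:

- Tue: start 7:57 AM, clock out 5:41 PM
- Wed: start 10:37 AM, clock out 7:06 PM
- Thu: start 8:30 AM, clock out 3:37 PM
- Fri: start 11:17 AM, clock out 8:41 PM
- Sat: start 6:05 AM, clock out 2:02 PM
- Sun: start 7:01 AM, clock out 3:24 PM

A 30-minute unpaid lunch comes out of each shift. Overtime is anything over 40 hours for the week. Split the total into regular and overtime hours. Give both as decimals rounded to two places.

Regular 40.00 hours, overtime 8.07 hours

Tue: 7:57 AM–5:41 PM = 9 h 44 min; less 30 min break → 9 h 14 min
Wed: 10:37 AM–7:06 PM = 8 h 29 min; less 30 min break → 7 h 59 min
Thu: 8:30 AM–3:37 PM = 7 h 7 min; less 30 min break → 6 h 37 min
Fri: 11:17 AM–8:41 PM = 9 h 24 min; less 30 min break → 8 h 54 min
Sat: 6:05 AM–2:02 PM = 7 h 57 min; less 30 min break → 7 h 27 min
Sun: 7:01 AM–3:24 PM = 8 h 23 min; less 30 min break → 7 h 53 min
Total worked: 48 h 4 min = 48.07 h.
Threshold 40 h → overtime 8 h 4 min, regular 40 h 0 min.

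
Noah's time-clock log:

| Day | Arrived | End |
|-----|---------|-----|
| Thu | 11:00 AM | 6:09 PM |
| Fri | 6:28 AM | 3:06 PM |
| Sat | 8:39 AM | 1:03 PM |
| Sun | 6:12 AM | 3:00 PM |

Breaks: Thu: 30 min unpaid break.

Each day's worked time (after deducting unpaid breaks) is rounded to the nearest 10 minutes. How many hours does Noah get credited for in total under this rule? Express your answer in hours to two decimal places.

28.50 hours

Thu: 11:00 AM–6:09 PM = 7 h 9 min − 30 min = 6 h 39 min → rounds to 6 h 40 min
Fri: 6:28 AM–3:06 PM = 8 h 38 min → rounds to 8 h 40 min
Sat: 8:39 AM–1:03 PM = 4 h 24 min → rounds to 4 h 20 min
Sun: 6:12 AM–3:00 PM = 8 h 48 min → rounds to 8 h 50 min
Total credited: 28 h 30 min.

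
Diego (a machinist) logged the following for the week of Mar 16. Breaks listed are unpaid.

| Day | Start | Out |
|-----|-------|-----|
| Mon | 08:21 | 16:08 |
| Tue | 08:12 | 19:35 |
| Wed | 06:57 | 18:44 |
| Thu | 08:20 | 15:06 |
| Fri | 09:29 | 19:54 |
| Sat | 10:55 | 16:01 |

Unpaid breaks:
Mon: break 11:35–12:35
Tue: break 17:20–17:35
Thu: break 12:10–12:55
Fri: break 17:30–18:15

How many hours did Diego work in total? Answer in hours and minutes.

Mon: 08:21–16:08 = 7 h 47 min; less 60 min break → 6 h 47 min
Tue: 08:12–19:35 = 11 h 23 min; less 15 min break → 11 h 8 min
Wed: 06:57–18:44 = 11 h 47 min
Thu: 08:20–15:06 = 6 h 46 min; less 45 min break → 6 h 1 min
Fri: 09:29–19:54 = 10 h 25 min; less 45 min break → 9 h 40 min
Sat: 10:55–16:01 = 5 h 6 min
Total: 6 h 47 min + 11 h 8 min + 11 h 47 min + 6 h 1 min + 9 h 40 min + 5 h 6 min = 50 h 29 min.

50 h 29 min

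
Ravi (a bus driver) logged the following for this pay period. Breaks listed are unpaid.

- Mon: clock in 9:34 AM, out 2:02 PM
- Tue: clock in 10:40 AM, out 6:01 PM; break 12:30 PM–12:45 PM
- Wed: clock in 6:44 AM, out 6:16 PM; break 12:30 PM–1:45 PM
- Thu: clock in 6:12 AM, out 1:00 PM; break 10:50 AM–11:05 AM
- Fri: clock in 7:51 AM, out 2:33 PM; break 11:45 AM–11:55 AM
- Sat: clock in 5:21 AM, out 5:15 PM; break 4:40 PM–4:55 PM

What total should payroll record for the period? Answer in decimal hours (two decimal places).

Mon: 9:34 AM–2:02 PM = 4 h 28 min
Tue: 10:40 AM–6:01 PM = 7 h 21 min; less 15 min break → 7 h 6 min
Wed: 6:44 AM–6:16 PM = 11 h 32 min; less 75 min break → 10 h 17 min
Thu: 6:12 AM–1:00 PM = 6 h 48 min; less 15 min break → 6 h 33 min
Fri: 7:51 AM–2:33 PM = 6 h 42 min; less 10 min break → 6 h 32 min
Sat: 5:21 AM–5:15 PM = 11 h 54 min; less 15 min break → 11 h 39 min
Total: 4 h 28 min + 7 h 6 min + 10 h 17 min + 6 h 33 min + 6 h 32 min + 11 h 39 min = 46 h 35 min.

46.58 hours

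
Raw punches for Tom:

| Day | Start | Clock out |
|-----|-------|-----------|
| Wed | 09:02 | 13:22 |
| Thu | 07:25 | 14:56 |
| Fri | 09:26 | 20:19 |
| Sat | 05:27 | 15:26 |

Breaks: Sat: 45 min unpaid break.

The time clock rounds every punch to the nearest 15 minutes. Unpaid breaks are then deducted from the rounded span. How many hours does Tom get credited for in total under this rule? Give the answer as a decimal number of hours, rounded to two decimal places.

Wed: in 09:02→09:00, out 13:22→13:15; 4 h 15 min
Thu: in 07:25→07:30, out 14:56→15:00; 7 h 30 min
Fri: in 09:26→09:30, out 20:19→20:15; 10 h 45 min
Sat: in 05:27→05:30, out 15:26→15:30; 10 h 0 min − 45 min = 9 h 15 min
Total credited: 31 h 45 min.

31.75 hours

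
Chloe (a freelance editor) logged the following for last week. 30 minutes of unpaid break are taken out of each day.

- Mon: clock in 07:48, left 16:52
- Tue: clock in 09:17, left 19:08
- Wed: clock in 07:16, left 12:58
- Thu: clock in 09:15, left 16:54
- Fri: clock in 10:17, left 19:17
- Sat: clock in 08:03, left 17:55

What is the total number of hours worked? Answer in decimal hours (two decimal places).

48.13 hours

Mon: 07:48–16:52 = 9 h 4 min; less 30 min break → 8 h 34 min
Tue: 09:17–19:08 = 9 h 51 min; less 30 min break → 9 h 21 min
Wed: 07:16–12:58 = 5 h 42 min; less 30 min break → 5 h 12 min
Thu: 09:15–16:54 = 7 h 39 min; less 30 min break → 7 h 9 min
Fri: 10:17–19:17 = 9 h 0 min; less 30 min break → 8 h 30 min
Sat: 08:03–17:55 = 9 h 52 min; less 30 min break → 9 h 22 min
Total: 8 h 34 min + 9 h 21 min + 5 h 12 min + 7 h 9 min + 8 h 30 min + 9 h 22 min = 48 h 8 min.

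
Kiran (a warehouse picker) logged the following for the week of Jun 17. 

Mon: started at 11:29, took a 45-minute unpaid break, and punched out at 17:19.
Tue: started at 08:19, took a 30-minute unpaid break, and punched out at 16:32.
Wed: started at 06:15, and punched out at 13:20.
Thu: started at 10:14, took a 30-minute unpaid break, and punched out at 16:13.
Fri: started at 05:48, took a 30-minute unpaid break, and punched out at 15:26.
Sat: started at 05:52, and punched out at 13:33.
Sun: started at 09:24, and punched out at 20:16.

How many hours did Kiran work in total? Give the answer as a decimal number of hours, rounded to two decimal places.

Mon: 11:29–17:19 = 5 h 50 min; less 45 min break → 5 h 5 min
Tue: 08:19–16:32 = 8 h 13 min; less 30 min break → 7 h 43 min
Wed: 06:15–13:20 = 7 h 5 min
Thu: 10:14–16:13 = 5 h 59 min; less 30 min break → 5 h 29 min
Fri: 05:48–15:26 = 9 h 38 min; less 30 min break → 9 h 8 min
Sat: 05:52–13:33 = 7 h 41 min
Sun: 09:24–20:16 = 10 h 52 min
Total: 5 h 5 min + 7 h 43 min + 7 h 5 min + 5 h 29 min + 9 h 8 min + 7 h 41 min + 10 h 52 min = 53 h 3 min.

53.05 hours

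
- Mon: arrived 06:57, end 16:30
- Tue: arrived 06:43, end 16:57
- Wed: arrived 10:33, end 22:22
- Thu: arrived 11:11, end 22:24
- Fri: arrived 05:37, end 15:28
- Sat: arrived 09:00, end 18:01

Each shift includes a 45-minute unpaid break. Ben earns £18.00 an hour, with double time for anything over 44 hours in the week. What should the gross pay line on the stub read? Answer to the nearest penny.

£1266.60

Mon: 06:57–16:30 = 9 h 33 min; less 45 min break → 8 h 48 min
Tue: 06:43–16:57 = 10 h 14 min; less 45 min break → 9 h 29 min
Wed: 10:33–22:22 = 11 h 49 min; less 45 min break → 11 h 4 min
Thu: 11:11–22:24 = 11 h 13 min; less 45 min break → 10 h 28 min
Fri: 05:37–15:28 = 9 h 51 min; less 45 min break → 9 h 6 min
Sat: 09:00–18:01 = 9 h 1 min; less 45 min break → 8 h 16 min
Total worked: 57 h 11 min = 3431 min.
Regular 44 h 0 min = 2640 min at £18.00/h; overtime 13 h 11 min = 791 min at £36.00/h.
Pay = (2640 × £18.00 + 791 × £36.00) ÷ 60 = £1266.60.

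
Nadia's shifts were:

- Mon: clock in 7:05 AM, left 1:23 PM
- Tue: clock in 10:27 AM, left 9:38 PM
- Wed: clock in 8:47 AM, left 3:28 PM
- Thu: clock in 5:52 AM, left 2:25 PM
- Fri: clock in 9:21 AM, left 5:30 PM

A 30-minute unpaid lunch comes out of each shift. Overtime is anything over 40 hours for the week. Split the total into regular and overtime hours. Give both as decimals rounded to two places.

Mon: 7:05 AM–1:23 PM = 6 h 18 min; less 30 min break → 5 h 48 min
Tue: 10:27 AM–9:38 PM = 11 h 11 min; less 30 min break → 10 h 41 min
Wed: 8:47 AM–3:28 PM = 6 h 41 min; less 30 min break → 6 h 11 min
Thu: 5:52 AM–2:25 PM = 8 h 33 min; less 30 min break → 8 h 3 min
Fri: 9:21 AM–5:30 PM = 8 h 9 min; less 30 min break → 7 h 39 min
Total worked: 38 h 22 min = 38.37 h.
Threshold 40 h → overtime 0 h 0 min, regular 38 h 22 min.

Regular 38.37 hours, overtime 0.00 hours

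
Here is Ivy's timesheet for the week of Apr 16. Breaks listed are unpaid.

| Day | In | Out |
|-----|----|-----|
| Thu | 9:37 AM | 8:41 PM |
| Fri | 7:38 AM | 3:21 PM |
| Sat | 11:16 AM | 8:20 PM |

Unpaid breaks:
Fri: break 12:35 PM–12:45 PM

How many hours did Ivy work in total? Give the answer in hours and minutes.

Thu: 9:37 AM–8:41 PM = 11 h 4 min
Fri: 7:38 AM–3:21 PM = 7 h 43 min; less 10 min break → 7 h 33 min
Sat: 11:16 AM–8:20 PM = 9 h 4 min
Total: 11 h 4 min + 7 h 33 min + 9 h 4 min = 27 h 41 min.

27 h 41 min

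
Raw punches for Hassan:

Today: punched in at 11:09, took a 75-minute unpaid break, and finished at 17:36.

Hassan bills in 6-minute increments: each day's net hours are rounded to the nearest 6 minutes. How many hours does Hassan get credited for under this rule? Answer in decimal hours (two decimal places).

Today: 11:09–17:36 = 6 h 27 min − 75 min = 5 h 12 min → rounds to 5 h 12 min

5.20 hours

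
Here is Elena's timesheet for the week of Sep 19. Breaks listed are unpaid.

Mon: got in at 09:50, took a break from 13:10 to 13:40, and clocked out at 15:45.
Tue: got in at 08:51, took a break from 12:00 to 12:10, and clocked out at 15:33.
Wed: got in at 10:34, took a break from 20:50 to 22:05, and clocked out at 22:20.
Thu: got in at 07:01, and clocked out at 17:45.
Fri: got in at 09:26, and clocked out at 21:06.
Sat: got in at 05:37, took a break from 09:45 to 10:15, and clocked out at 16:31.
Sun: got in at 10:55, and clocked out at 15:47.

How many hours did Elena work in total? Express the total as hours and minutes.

60 h 8 min

Mon: 09:50–15:45 = 5 h 55 min; less 30 min break → 5 h 25 min
Tue: 08:51–15:33 = 6 h 42 min; less 10 min break → 6 h 32 min
Wed: 10:34–22:20 = 11 h 46 min; less 75 min break → 10 h 31 min
Thu: 07:01–17:45 = 10 h 44 min
Fri: 09:26–21:06 = 11 h 40 min
Sat: 05:37–16:31 = 10 h 54 min; less 30 min break → 10 h 24 min
Sun: 10:55–15:47 = 4 h 52 min
Total: 5 h 25 min + 6 h 32 min + 10 h 31 min + 10 h 44 min + 11 h 40 min + 10 h 24 min + 4 h 52 min = 60 h 8 min.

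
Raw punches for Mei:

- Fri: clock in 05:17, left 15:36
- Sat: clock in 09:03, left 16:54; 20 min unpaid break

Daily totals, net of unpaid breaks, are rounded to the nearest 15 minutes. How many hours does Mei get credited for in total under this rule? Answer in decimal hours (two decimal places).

17.75 hours

Fri: 05:17–15:36 = 10 h 19 min → rounds to 10 h 15 min
Sat: 09:03–16:54 = 7 h 51 min − 20 min = 7 h 31 min → rounds to 7 h 30 min
Total credited: 17 h 45 min.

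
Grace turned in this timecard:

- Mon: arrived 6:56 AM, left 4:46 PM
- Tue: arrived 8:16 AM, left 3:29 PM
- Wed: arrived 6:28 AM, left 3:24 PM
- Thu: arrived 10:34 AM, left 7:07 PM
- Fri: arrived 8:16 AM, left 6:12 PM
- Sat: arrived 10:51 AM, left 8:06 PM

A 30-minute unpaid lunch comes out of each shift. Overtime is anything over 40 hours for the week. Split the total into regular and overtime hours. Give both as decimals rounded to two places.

Mon: 6:56 AM–4:46 PM = 9 h 50 min; less 30 min break → 9 h 20 min
Tue: 8:16 AM–3:29 PM = 7 h 13 min; less 30 min break → 6 h 43 min
Wed: 6:28 AM–3:24 PM = 8 h 56 min; less 30 min break → 8 h 26 min
Thu: 10:34 AM–7:07 PM = 8 h 33 min; less 30 min break → 8 h 3 min
Fri: 8:16 AM–6:12 PM = 9 h 56 min; less 30 min break → 9 h 26 min
Sat: 10:51 AM–8:06 PM = 9 h 15 min; less 30 min break → 8 h 45 min
Total worked: 50 h 43 min = 50.72 h.
Threshold 40 h → overtime 10 h 43 min, regular 40 h 0 min.

Regular 40.00 hours, overtime 10.72 hours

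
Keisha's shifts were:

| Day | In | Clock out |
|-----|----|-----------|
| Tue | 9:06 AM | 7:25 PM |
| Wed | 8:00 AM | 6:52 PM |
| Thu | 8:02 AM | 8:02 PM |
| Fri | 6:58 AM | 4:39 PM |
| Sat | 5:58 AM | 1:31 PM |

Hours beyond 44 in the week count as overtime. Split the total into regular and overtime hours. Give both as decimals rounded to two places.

Regular 44.00 hours, overtime 6.42 hours

Tue: 9:06 AM–7:25 PM = 10 h 19 min
Wed: 8:00 AM–6:52 PM = 10 h 52 min
Thu: 8:02 AM–8:02 PM = 12 h 0 min
Fri: 6:58 AM–4:39 PM = 9 h 41 min
Sat: 5:58 AM–1:31 PM = 7 h 33 min
Total worked: 50 h 25 min = 50.42 h.
Threshold 44 h → overtime 6 h 25 min, regular 44 h 0 min.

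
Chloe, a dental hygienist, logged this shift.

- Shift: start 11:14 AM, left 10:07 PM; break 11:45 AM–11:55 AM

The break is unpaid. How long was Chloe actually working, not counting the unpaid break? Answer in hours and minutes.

10 h 43 min

Shift: 11:14 AM–10:07 PM = 10 h 53 min; less 10 min break → 10 h 43 min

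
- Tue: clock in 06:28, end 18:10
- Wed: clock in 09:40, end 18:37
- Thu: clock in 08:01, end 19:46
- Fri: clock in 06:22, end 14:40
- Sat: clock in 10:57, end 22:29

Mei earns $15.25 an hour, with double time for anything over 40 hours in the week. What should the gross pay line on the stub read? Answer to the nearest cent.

$983.12

Tue: 06:28–18:10 = 11 h 42 min
Wed: 09:40–18:37 = 8 h 57 min
Thu: 08:01–19:46 = 11 h 45 min
Fri: 06:22–14:40 = 8 h 18 min
Sat: 10:57–22:29 = 11 h 32 min
Total worked: 52 h 14 min = 3134 min.
Regular 40 h 0 min = 2400 min at $15.25/h; overtime 12 h 14 min = 734 min at $30.50/h.
Pay = (2400 × $15.25 + 734 × $30.50) ÷ 60 = $983.12.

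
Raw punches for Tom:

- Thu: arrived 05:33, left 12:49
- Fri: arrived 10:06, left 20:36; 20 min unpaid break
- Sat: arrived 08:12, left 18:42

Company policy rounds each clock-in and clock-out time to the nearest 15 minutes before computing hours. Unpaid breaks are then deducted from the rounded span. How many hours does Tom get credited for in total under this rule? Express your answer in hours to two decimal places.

Thu: in 05:33→05:30, out 12:49→12:45; 7 h 15 min
Fri: in 10:06→10:00, out 20:36→20:30; 10 h 30 min − 20 min = 10 h 10 min
Sat: in 08:12→08:15, out 18:42→18:45; 10 h 30 min
Total credited: 27 h 55 min.

27.92 hours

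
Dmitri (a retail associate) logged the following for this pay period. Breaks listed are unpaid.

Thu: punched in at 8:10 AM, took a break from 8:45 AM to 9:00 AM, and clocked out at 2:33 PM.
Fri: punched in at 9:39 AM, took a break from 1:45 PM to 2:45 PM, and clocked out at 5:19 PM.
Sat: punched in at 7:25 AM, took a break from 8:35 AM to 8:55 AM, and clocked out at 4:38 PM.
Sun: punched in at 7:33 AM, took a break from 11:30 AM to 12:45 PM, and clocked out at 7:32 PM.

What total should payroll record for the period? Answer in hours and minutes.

Thu: 8:10 AM–2:33 PM = 6 h 23 min; less 15 min break → 6 h 8 min
Fri: 9:39 AM–5:19 PM = 7 h 40 min; less 60 min break → 6 h 40 min
Sat: 7:25 AM–4:38 PM = 9 h 13 min; less 20 min break → 8 h 53 min
Sun: 7:33 AM–7:32 PM = 11 h 59 min; less 75 min break → 10 h 44 min
Total: 6 h 8 min + 6 h 40 min + 8 h 53 min + 10 h 44 min = 32 h 25 min.

32 h 25 min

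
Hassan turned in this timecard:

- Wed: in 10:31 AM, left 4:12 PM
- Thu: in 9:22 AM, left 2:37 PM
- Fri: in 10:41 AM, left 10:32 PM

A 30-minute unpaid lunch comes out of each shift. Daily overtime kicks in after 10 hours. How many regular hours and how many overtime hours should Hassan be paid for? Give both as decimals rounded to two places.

Regular 19.93 hours, overtime 1.35 hours

Wed: 10:31 AM–4:12 PM = 5 h 41 min; less 30 min break → 5 h 11 min
Thu: 9:22 AM–2:37 PM = 5 h 15 min; less 30 min break → 4 h 45 min
Fri: 10:41 AM–10:32 PM = 11 h 51 min; less 30 min break → 11 h 21 min
Wed reg 5 h 11 min / OT 0 h 0 min; Thu reg 4 h 45 min / OT 0 h 0 min; Fri reg 10 h 0 min / OT 1 h 21 min.
Totals: regular 19 h 56 min, overtime 1 h 21 min.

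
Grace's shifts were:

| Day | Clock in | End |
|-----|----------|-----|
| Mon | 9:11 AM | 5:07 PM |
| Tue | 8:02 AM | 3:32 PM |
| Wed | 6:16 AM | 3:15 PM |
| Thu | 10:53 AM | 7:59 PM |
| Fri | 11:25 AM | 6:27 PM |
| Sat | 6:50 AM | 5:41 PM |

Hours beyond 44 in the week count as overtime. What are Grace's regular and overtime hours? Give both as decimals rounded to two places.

Mon: 9:11 AM–5:07 PM = 7 h 56 min
Tue: 8:02 AM–3:32 PM = 7 h 30 min
Wed: 6:16 AM–3:15 PM = 8 h 59 min
Thu: 10:53 AM–7:59 PM = 9 h 6 min
Fri: 11:25 AM–6:27 PM = 7 h 2 min
Sat: 6:50 AM–5:41 PM = 10 h 51 min
Total worked: 51 h 24 min = 51.40 h.
Threshold 44 h → overtime 7 h 24 min, regular 44 h 0 min.

Regular 44.00 hours, overtime 7.40 hours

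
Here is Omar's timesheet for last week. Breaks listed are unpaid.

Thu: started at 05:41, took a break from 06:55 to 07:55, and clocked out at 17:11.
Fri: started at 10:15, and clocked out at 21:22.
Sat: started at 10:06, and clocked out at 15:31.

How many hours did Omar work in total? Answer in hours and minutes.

Thu: 05:41–17:11 = 11 h 30 min; less 60 min break → 10 h 30 min
Fri: 10:15–21:22 = 11 h 7 min
Sat: 10:06–15:31 = 5 h 25 min
Total: 10 h 30 min + 11 h 7 min + 5 h 25 min = 27 h 2 min.

27 h 2 min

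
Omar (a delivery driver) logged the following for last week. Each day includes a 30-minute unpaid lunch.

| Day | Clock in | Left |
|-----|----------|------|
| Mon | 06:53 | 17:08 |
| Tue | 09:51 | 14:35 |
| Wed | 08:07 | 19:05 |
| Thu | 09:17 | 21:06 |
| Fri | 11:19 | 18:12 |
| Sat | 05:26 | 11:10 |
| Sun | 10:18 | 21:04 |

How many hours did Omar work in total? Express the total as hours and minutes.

57 h 39 min

Mon: 06:53–17:08 = 10 h 15 min; less 30 min break → 9 h 45 min
Tue: 09:51–14:35 = 4 h 44 min; less 30 min break → 4 h 14 min
Wed: 08:07–19:05 = 10 h 58 min; less 30 min break → 10 h 28 min
Thu: 09:17–21:06 = 11 h 49 min; less 30 min break → 11 h 19 min
Fri: 11:19–18:12 = 6 h 53 min; less 30 min break → 6 h 23 min
Sat: 05:26–11:10 = 5 h 44 min; less 30 min break → 5 h 14 min
Sun: 10:18–21:04 = 10 h 46 min; less 30 min break → 10 h 16 min
Total: 9 h 45 min + 4 h 14 min + 10 h 28 min + 11 h 19 min + 6 h 23 min + 5 h 14 min + 10 h 16 min = 57 h 39 min.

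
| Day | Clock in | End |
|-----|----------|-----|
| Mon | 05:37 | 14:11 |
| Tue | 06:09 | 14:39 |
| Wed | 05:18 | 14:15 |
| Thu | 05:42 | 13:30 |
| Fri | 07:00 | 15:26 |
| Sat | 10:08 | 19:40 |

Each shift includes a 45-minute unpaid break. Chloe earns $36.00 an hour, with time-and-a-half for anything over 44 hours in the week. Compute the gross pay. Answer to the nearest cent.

$1761.30

Mon: 05:37–14:11 = 8 h 34 min; less 45 min break → 7 h 49 min
Tue: 06:09–14:39 = 8 h 30 min; less 45 min break → 7 h 45 min
Wed: 05:18–14:15 = 8 h 57 min; less 45 min break → 8 h 12 min
Thu: 05:42–13:30 = 7 h 48 min; less 45 min break → 7 h 3 min
Fri: 07:00–15:26 = 8 h 26 min; less 45 min break → 7 h 41 min
Sat: 10:08–19:40 = 9 h 32 min; less 45 min break → 8 h 47 min
Total worked: 47 h 17 min = 2837 min.
Regular 44 h 0 min = 2640 min at $36.00/h; overtime 3 h 17 min = 197 min at $54.00/h.
Pay = (2640 × $36.00 + 197 × $54.00) ÷ 60 = $1761.30.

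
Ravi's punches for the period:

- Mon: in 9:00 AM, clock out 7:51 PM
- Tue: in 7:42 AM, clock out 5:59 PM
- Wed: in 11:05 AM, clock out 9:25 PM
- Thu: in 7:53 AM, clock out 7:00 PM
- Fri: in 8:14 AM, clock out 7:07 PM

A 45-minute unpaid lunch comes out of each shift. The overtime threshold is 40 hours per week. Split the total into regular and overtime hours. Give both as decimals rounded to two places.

Regular 40.00 hours, overtime 9.72 hours

Mon: 9:00 AM–7:51 PM = 10 h 51 min; less 45 min break → 10 h 6 min
Tue: 7:42 AM–5:59 PM = 10 h 17 min; less 45 min break → 9 h 32 min
Wed: 11:05 AM–9:25 PM = 10 h 20 min; less 45 min break → 9 h 35 min
Thu: 7:53 AM–7:00 PM = 11 h 7 min; less 45 min break → 10 h 22 min
Fri: 8:14 AM–7:07 PM = 10 h 53 min; less 45 min break → 10 h 8 min
Total worked: 49 h 43 min = 49.72 h.
Threshold 40 h → overtime 9 h 43 min, regular 40 h 0 min.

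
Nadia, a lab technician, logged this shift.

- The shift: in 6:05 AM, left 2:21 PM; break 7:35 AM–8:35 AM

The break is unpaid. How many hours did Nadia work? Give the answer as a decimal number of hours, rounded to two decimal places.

7.27 hours

The shift: 6:05 AM–2:21 PM = 8 h 16 min; less 60 min break → 7 h 16 min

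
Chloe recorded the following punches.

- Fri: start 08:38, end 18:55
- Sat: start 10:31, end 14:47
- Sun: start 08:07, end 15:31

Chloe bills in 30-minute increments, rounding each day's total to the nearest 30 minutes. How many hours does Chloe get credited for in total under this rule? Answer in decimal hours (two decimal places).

22.50 hours

Fri: 08:38–18:55 = 10 h 17 min → rounds to 10 h 30 min
Sat: 10:31–14:47 = 4 h 16 min → rounds to 4 h 30 min
Sun: 08:07–15:31 = 7 h 24 min → rounds to 7 h 30 min
Total credited: 22 h 30 min.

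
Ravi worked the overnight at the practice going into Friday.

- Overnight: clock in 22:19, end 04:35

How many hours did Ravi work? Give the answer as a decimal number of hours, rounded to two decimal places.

Overnight: 22:19 → midnight = 1 h 41 min; midnight → 04:35 = 4 h 35 min; span 6 h 16 min

6.27 hours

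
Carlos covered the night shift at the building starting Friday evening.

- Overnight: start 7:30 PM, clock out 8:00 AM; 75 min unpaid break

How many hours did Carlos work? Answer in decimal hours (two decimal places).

Overnight: 7:30 PM → midnight = 4 h 30 min; midnight → 8:00 AM = 8 h 0 min; span 12 h 30 min; less 75 min break → 11 h 15 min

11.25 hours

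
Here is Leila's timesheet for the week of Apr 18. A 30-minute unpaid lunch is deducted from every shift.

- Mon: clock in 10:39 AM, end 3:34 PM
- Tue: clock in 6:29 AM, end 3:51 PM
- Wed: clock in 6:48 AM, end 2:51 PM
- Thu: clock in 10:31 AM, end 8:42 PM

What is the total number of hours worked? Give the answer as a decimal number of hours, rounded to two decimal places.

Mon: 10:39 AM–3:34 PM = 4 h 55 min; less 30 min break → 4 h 25 min
Tue: 6:29 AM–3:51 PM = 9 h 22 min; less 30 min break → 8 h 52 min
Wed: 6:48 AM–2:51 PM = 8 h 3 min; less 30 min break → 7 h 33 min
Thu: 10:31 AM–8:42 PM = 10 h 11 min; less 30 min break → 9 h 41 min
Total: 4 h 25 min + 8 h 52 min + 7 h 33 min + 9 h 41 min = 30 h 31 min.

30.52 hours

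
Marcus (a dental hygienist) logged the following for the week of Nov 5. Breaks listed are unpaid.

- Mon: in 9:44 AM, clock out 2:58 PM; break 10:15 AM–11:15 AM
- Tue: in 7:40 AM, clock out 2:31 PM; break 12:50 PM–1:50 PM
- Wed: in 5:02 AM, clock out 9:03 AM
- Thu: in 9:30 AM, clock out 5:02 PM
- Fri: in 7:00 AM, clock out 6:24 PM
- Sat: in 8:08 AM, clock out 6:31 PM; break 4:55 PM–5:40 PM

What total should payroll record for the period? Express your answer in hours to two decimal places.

42.67 hours

Mon: 9:44 AM–2:58 PM = 5 h 14 min; less 60 min break → 4 h 14 min
Tue: 7:40 AM–2:31 PM = 6 h 51 min; less 60 min break → 5 h 51 min
Wed: 5:02 AM–9:03 AM = 4 h 1 min
Thu: 9:30 AM–5:02 PM = 7 h 32 min
Fri: 7:00 AM–6:24 PM = 11 h 24 min
Sat: 8:08 AM–6:31 PM = 10 h 23 min; less 45 min break → 9 h 38 min
Total: 4 h 14 min + 5 h 51 min + 4 h 1 min + 7 h 32 min + 11 h 24 min + 9 h 38 min = 42 h 40 min.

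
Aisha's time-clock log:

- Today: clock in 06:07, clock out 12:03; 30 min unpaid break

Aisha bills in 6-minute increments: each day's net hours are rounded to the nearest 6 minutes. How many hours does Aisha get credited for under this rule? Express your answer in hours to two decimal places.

Today: 06:07–12:03 = 5 h 56 min − 30 min = 5 h 26 min → rounds to 5 h 24 min

5.40 hours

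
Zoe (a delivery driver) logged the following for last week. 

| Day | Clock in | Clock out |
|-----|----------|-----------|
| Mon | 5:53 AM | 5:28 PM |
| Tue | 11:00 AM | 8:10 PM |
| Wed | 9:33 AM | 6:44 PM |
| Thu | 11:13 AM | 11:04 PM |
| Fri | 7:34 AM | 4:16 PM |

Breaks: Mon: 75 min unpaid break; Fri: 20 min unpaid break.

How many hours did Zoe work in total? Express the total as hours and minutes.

Mon: 5:53 AM–5:28 PM = 11 h 35 min; less 75 min break → 10 h 20 min
Tue: 11:00 AM–8:10 PM = 9 h 10 min
Wed: 9:33 AM–6:44 PM = 9 h 11 min
Thu: 11:13 AM–11:04 PM = 11 h 51 min
Fri: 7:34 AM–4:16 PM = 8 h 42 min; less 20 min break → 8 h 22 min
Total: 10 h 20 min + 9 h 10 min + 9 h 11 min + 11 h 51 min + 8 h 22 min = 48 h 54 min.

48 h 54 min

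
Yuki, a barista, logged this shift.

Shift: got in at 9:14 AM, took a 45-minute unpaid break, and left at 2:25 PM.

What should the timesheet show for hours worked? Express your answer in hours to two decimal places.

4.43 hours

Shift: 9:14 AM–2:25 PM = 5 h 11 min; less 45 min break → 4 h 26 min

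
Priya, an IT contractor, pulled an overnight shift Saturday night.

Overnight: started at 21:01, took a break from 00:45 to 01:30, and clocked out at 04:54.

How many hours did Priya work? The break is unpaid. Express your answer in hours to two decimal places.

7.13 hours

Overnight: 21:01 → midnight = 2 h 59 min; midnight → 04:54 = 4 h 54 min; span 7 h 53 min; less 45 min break → 7 h 8 min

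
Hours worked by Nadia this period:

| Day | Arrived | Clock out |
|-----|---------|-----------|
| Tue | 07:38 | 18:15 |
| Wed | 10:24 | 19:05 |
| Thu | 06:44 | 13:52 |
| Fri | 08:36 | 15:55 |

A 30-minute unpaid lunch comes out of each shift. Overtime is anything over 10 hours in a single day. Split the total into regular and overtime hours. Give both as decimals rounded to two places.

Tue: 07:38–18:15 = 10 h 37 min; less 30 min break → 10 h 7 min
Wed: 10:24–19:05 = 8 h 41 min; less 30 min break → 8 h 11 min
Thu: 06:44–13:52 = 7 h 8 min; less 30 min break → 6 h 38 min
Fri: 08:36–15:55 = 7 h 19 min; less 30 min break → 6 h 49 min
Tue reg 10 h 0 min / OT 0 h 7 min; Wed reg 8 h 11 min / OT 0 h 0 min; Thu reg 6 h 38 min / OT 0 h 0 min; Fri reg 6 h 49 min / OT 0 h 0 min.
Totals: regular 31 h 38 min, overtime 0 h 7 min.

Regular 31.63 hours, overtime 0.12 hours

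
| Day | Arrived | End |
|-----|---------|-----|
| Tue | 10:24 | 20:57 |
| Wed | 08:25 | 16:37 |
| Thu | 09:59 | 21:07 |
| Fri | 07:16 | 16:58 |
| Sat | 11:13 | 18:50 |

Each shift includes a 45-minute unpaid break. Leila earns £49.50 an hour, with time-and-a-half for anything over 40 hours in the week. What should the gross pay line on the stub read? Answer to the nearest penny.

Tue: 10:24–20:57 = 10 h 33 min; less 45 min break → 9 h 48 min
Wed: 08:25–16:37 = 8 h 12 min; less 45 min break → 7 h 27 min
Thu: 09:59–21:07 = 11 h 8 min; less 45 min break → 10 h 23 min
Fri: 07:16–16:58 = 9 h 42 min; less 45 min break → 8 h 57 min
Sat: 11:13–18:50 = 7 h 37 min; less 45 min break → 6 h 52 min
Total worked: 43 h 27 min = 2607 min.
Regular 40 h 0 min = 2400 min at £49.50/h; overtime 3 h 27 min = 207 min at £74.25/h.
Pay = (2400 × £49.50 + 207 × £74.25) ÷ 60 = £2236.16.

£2236.16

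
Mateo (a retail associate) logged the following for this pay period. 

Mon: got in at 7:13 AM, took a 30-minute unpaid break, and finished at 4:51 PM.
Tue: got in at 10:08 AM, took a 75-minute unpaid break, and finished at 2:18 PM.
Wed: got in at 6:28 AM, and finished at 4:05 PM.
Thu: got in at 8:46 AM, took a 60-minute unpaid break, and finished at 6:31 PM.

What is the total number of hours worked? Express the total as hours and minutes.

Mon: 7:13 AM–4:51 PM = 9 h 38 min; less 30 min break → 9 h 8 min
Tue: 10:08 AM–2:18 PM = 4 h 10 min; less 75 min break → 2 h 55 min
Wed: 6:28 AM–4:05 PM = 9 h 37 min
Thu: 8:46 AM–6:31 PM = 9 h 45 min; less 60 min break → 8 h 45 min
Total: 9 h 8 min + 2 h 55 min + 9 h 37 min + 8 h 45 min = 30 h 25 min.

30 h 25 min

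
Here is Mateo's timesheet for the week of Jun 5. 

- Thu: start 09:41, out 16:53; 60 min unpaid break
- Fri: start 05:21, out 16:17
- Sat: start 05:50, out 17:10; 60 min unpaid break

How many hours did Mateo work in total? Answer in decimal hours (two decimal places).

Thu: 09:41–16:53 = 7 h 12 min; less 60 min break → 6 h 12 min
Fri: 05:21–16:17 = 10 h 56 min
Sat: 05:50–17:10 = 11 h 20 min; less 60 min break → 10 h 20 min
Total: 6 h 12 min + 10 h 56 min + 10 h 20 min = 27 h 28 min.

27.47 hours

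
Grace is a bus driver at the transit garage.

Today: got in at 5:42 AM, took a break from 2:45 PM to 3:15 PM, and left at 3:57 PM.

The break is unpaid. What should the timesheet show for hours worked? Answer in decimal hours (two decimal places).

9.75 hours

Today: 5:42 AM–3:57 PM = 10 h 15 min; less 30 min break → 9 h 45 min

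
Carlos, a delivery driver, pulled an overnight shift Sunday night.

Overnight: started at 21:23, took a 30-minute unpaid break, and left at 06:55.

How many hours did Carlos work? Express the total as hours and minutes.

Overnight: 21:23 → midnight = 2 h 37 min; midnight → 06:55 = 6 h 55 min; span 9 h 32 min; less 30 min break → 9 h 2 min

9 h 2 min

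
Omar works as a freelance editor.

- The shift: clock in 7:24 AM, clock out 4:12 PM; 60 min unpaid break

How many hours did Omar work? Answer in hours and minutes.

The shift: 7:24 AM–4:12 PM = 8 h 48 min; less 60 min break → 7 h 48 min

7 h 48 min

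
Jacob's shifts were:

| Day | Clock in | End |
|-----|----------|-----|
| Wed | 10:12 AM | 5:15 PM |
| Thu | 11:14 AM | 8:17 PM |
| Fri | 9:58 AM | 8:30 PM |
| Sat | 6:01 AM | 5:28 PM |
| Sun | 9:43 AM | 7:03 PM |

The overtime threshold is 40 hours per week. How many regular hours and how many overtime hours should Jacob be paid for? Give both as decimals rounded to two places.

Wed: 10:12 AM–5:15 PM = 7 h 3 min
Thu: 11:14 AM–8:17 PM = 9 h 3 min
Fri: 9:58 AM–8:30 PM = 10 h 32 min
Sat: 6:01 AM–5:28 PM = 11 h 27 min
Sun: 9:43 AM–7:03 PM = 9 h 20 min
Total worked: 47 h 25 min = 47.42 h.
Threshold 40 h → overtime 7 h 25 min, regular 40 h 0 min.

Regular 40.00 hours, overtime 7.42 hours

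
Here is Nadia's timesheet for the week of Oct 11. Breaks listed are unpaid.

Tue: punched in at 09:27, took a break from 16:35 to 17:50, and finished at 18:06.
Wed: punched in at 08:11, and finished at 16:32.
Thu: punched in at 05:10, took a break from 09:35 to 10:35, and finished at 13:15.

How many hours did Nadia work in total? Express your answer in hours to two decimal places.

22.83 hours

Tue: 09:27–18:06 = 8 h 39 min; less 75 min break → 7 h 24 min
Wed: 08:11–16:32 = 8 h 21 min
Thu: 05:10–13:15 = 8 h 5 min; less 60 min break → 7 h 5 min
Total: 7 h 24 min + 8 h 21 min + 7 h 5 min = 22 h 50 min.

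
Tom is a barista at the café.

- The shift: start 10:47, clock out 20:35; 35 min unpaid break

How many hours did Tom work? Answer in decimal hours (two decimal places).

The shift: 10:47–20:35 = 9 h 48 min; less 35 min break → 9 h 13 min

9.22 hours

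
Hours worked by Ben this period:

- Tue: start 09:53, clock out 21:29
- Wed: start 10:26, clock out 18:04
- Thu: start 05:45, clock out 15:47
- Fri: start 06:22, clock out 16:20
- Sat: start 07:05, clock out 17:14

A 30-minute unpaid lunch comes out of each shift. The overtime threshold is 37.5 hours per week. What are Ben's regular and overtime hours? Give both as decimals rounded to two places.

Tue: 09:53–21:29 = 11 h 36 min; less 30 min break → 11 h 6 min
Wed: 10:26–18:04 = 7 h 38 min; less 30 min break → 7 h 8 min
Thu: 05:45–15:47 = 10 h 2 min; less 30 min break → 9 h 32 min
Fri: 06:22–16:20 = 9 h 58 min; less 30 min break → 9 h 28 min
Sat: 07:05–17:14 = 10 h 9 min; less 30 min break → 9 h 39 min
Total worked: 46 h 53 min = 46.88 h.
Threshold 37.5 h → overtime 9 h 23 min, regular 37 h 30 min.

Regular 37.50 hours, overtime 9.38 hours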